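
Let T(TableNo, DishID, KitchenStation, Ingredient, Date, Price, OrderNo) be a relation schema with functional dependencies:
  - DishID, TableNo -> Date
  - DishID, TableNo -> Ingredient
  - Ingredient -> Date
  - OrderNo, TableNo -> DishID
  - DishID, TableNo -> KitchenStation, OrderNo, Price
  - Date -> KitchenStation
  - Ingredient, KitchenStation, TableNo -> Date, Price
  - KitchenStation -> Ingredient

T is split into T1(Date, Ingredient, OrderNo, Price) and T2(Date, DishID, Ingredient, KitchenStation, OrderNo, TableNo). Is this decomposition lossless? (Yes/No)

The shared attributes are {Date, Ingredient, OrderNo} and {Date, Ingredient, OrderNo}⁺ = {Date, Ingredient, KitchenStation, OrderNo}.
The closure covers neither T1 nor T2 entirely; the join is not lossless.

No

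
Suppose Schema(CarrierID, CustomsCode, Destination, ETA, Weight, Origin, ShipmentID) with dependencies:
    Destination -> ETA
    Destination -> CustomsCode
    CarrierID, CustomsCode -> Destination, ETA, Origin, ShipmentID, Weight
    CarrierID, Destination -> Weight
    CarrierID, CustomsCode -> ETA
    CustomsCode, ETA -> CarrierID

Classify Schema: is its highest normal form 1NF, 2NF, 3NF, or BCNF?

BCNF

Candidate keys: {CarrierID, CustomsCode}, {CustomsCode, ETA}, {Destination}. Prime attributes: {CarrierID, CustomsCode, Destination, ETA}.
The left-hand side of every FD is a superkey, so BCNF is satisfied.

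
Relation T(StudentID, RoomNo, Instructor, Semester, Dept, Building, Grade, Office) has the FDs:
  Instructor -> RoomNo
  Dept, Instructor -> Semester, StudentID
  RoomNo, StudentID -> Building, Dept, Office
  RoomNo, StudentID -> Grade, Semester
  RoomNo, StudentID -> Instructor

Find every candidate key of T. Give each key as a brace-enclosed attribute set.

{Dept, Instructor}, {Instructor, StudentID}, {RoomNo, StudentID}

Closure of {Dept, Instructor} is {Building, Dept, Grade, Instructor, Office, RoomNo, Semester, StudentID}, the whole schema; {Dept, Instructor} is a candidate key.
Closure of {Instructor, StudentID} is {Building, Dept, Grade, Instructor, Office, RoomNo, Semester, StudentID}, the whole schema; {Instructor, StudentID} is a candidate key.
Closure of {RoomNo, StudentID} is {Building, Dept, Grade, Instructor, Office, RoomNo, Semester, StudentID}, the whole schema; {RoomNo, StudentID} is a candidate key.
These are minimal and exhaustive — every other superkey contains one of them.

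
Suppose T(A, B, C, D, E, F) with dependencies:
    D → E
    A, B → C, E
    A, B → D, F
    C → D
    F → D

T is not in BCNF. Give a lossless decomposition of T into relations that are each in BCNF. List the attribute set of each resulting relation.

Candidate key of the original relation: {A, B}.
In {A, B, C, D, E, F}, {D} is not a superkey ({D}⁺ restricted to this set is {D, E}), so split on D → E into {D, E} and {A, B, C, D, F}.
{D, E} is in BCNF.
In {A, B, C, D, F}, {C} is not a superkey ({C}⁺ restricted to this set is {C, D}), so split on C → D into {C, D} and {A, B, C, F}.
{C, D} is in BCNF.
{A, B, C, F} is in BCNF.

{A, B, C, F}; {C, D}; {D, E}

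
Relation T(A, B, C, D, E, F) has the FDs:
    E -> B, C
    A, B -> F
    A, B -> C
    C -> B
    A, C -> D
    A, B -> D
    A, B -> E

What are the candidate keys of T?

{A, B}, {A, C}, {A, E}

Attributes never on any right-hand side: {A} — every candidate key must contain it.
Closure of {A, B} is {A, B, C, D, E, F}, the whole schema; {A, B} is a candidate key.
Closure of {A, C} is {A, B, C, D, E, F}, the whole schema; {A, C} is a candidate key.
Closure of {A, E} is {A, B, C, D, E, F}, the whole schema; {A, E} is a candidate key.
These are minimal and exhaustive — every other superkey contains one of them.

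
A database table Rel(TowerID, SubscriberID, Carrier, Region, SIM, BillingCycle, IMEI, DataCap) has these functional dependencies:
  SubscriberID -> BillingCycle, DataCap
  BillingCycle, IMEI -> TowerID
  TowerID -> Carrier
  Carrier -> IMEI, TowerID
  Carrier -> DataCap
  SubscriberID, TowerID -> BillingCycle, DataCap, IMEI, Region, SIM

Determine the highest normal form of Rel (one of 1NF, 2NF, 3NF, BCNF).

Candidate keys: {Carrier, SubscriberID}, {IMEI, SubscriberID}, {SubscriberID, TowerID}. Prime attributes: {Carrier, IMEI, SubscriberID, TowerID}.
SubscriberID -> BillingCycle, DataCap: {SubscriberID}⁺ = {BillingCycle, DataCap, SubscriberID}, which is not all of the attributes, so the left side is not a superkey — BCNF is violated.
SubscriberID -> BillingCycle, DataCap has non-prime {BillingCycle, DataCap} on the right and a non-superkey on the left, so 3NF fails.
Since {Carrier} ⊂ {Carrier, SubscriberID} and {Carrier}⁺ ⊇ {DataCap} with {DataCap} non-prime, there is a partial dependency; 2NF fails.

1NF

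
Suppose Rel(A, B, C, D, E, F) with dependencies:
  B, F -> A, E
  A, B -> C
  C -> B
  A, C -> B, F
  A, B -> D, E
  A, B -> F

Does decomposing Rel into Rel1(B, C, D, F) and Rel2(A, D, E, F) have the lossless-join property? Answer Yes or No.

The shared attributes are {D, F} and {D, F}⁺ = {D, F}.
The closure covers neither Rel1 nor Rel2 entirely; the join is not lossless.

No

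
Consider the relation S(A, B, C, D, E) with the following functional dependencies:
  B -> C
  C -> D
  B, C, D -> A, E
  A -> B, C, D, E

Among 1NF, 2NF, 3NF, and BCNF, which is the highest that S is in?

Candidate keys: {A}, {B}. Prime attributes: {A, B}.
C -> D breaks BCNF: {C}⁺ = {C, D}, so {C} is not a superkey.
Because {D} is non-prime and the left side of C -> D is not a superkey, the relation is not in 3NF.
All keys have size 1, which rules out partial dependencies — 2NF is satisfied.

2NF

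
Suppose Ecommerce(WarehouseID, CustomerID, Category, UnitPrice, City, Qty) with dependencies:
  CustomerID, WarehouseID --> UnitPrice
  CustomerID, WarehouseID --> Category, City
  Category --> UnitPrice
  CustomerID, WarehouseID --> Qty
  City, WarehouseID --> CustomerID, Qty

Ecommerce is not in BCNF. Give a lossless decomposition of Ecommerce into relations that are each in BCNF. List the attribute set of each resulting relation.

Candidate keys of the original relation: {City, WarehouseID}, {CustomerID, WarehouseID}.
In {Category, City, CustomerID, Qty, UnitPrice, WarehouseID}, {Category} is not a superkey ({Category}⁺ restricted to this set is {Category, UnitPrice}), so split on Category --> UnitPrice into {Category, UnitPrice} and {Category, City, CustomerID, Qty, WarehouseID}.
{Category, UnitPrice} has no BCNF violation.
{Category, City, CustomerID, Qty, WarehouseID} has no BCNF violation.

{Category, City, CustomerID, Qty, WarehouseID}; {Category, UnitPrice}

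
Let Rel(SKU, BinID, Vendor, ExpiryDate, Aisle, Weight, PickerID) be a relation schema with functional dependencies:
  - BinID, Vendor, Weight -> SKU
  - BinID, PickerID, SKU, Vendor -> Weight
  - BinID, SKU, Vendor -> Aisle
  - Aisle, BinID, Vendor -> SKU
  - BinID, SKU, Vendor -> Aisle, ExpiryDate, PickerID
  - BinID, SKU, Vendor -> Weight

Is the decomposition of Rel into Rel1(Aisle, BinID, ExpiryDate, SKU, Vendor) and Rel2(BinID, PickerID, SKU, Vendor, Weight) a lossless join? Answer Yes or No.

Yes

Rel1 ∩ Rel2 = {BinID, SKU, Vendor}; its closure under F is {Aisle, BinID, ExpiryDate, PickerID, SKU, Vendor, Weight}.
Rel1 is contained in that closure, so Rel1 ∩ Rel2 -> Rel1 holds and the join is lossless.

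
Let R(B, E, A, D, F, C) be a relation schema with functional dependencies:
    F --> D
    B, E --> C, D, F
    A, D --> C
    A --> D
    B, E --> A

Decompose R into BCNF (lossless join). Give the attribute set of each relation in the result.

{A, B, E, F}; {A, C}; {D, F}

Candidate key of the original relation: {B, E}.
{A, B, C, D, E, F}: {F} determines {D, F} here but is not a superkey — split on F --> D, giving {D, F} and {A, B, C, E, F}.
{D, F} has no BCNF violation.
{A, B, C, E, F}: {A} determines {A, C} here but is not a superkey — split on A --> C, giving {A, C} and {A, B, E, F}.
{A, C} has no BCNF violation.
{A, B, E, F} has no BCNF violation.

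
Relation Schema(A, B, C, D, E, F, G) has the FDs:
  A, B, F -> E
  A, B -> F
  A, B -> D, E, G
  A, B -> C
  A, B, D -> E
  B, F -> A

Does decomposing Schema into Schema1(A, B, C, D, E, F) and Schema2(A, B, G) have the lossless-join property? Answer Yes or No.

Common attributes: {A, B}; their closure is {A, B, C, D, E, F, G}.
Since Schema1 ⊆ {A, B, C, D, E, F, G}, the intersection is a superkey of Schema1; the decomposition is lossless.

Yes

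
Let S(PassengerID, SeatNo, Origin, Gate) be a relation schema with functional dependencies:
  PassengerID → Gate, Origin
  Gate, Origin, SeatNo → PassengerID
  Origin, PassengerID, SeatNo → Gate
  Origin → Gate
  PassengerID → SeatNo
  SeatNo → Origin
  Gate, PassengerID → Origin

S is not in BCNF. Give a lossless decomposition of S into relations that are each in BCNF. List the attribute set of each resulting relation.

{Gate, Origin}; {Origin, PassengerID, SeatNo}

Candidate keys of the original relation: {PassengerID}, {SeatNo}.
{Gate, Origin, PassengerID, SeatNo}: {Origin} determines {Gate, Origin} here but is not a superkey — split on Origin → Gate, giving {Gate, Origin} and {Origin, PassengerID, SeatNo}.
{Gate, Origin} has no BCNF violation.
{Origin, PassengerID, SeatNo} has no BCNF violation.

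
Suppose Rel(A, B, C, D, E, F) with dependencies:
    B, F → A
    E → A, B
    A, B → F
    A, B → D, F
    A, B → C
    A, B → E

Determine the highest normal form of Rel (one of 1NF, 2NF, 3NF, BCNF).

Candidate keys: {A, B}, {B, F}, {E}. Prime attributes: {A, B, E, F}.
The left-hand side of every FD is a superkey, so BCNF is satisfied.

BCNF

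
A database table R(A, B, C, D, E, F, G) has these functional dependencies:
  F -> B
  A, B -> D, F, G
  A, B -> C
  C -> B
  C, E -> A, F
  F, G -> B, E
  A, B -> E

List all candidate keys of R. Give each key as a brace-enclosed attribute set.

{A, B}, {A, C}, {A, F}, {C, E}, {C, F, G}

{A, B}⁺ = {A, B, C, D, E, F, G} — all of the relation — so {A, B} is a candidate key.
{A, C}⁺ = {A, B, C, D, E, F, G} — all of the relation — so {A, C} is a candidate key.
{A, F}⁺ = {A, B, C, D, E, F, G} — all of the relation — so {A, F} is a candidate key.
{C, E}⁺ = {A, B, C, D, E, F, G} — all of the relation — so {C, E} is a candidate key.
{C, F, G}⁺ = {A, B, C, D, E, F, G} — all of the relation — so {C, F, G} is a candidate key.
No proper subset of any of these is a key, and no other minimal superkey exists.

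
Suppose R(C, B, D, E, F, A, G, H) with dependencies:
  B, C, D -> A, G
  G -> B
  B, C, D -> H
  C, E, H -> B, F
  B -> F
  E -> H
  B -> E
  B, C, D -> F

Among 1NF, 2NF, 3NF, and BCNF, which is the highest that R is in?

1NF

Candidate keys: {B, C, D}, {C, D, E}, {C, D, G}. Prime attributes: {B, C, D, E, G}.
G -> B: {G}⁺ = {B, E, F, G, H}, which is not all of the attributes, so the left side is not a superkey — BCNF is violated.
C, E, H -> B, F has non-prime {F} on the right and a non-superkey on the left, so 3NF fails.
{B} is a proper subset of the key {B, C, D}, and {B}⁺ contains the non-prime attributes {F, H} — a partial dependency, so 2NF is violated.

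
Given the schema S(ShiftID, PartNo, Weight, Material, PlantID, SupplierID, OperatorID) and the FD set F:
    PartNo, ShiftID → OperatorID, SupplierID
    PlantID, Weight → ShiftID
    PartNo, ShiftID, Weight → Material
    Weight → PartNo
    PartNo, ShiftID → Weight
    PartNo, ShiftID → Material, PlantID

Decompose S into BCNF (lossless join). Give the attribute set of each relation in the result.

Candidate keys of the original relation: {PartNo, ShiftID}, {PlantID, Weight}, {ShiftID, Weight}.
Within {Material, OperatorID, PartNo, PlantID, ShiftID, SupplierID, Weight}: {Weight}⁺ ∩ {Material, OperatorID, PartNo, PlantID, ShiftID, SupplierID, Weight} = {PartNo, Weight}, not the whole set, so Weight → PartNo violates BCNF; decompose into {PartNo, Weight} and {Material, OperatorID, PlantID, ShiftID, SupplierID, Weight}.
{PartNo, Weight}: every determinant is a superkey — BCNF.
{Material, OperatorID, PlantID, ShiftID, SupplierID, Weight}: every determinant is a superkey — BCNF.

{Material, OperatorID, PlantID, ShiftID, SupplierID, Weight}; {PartNo, Weight}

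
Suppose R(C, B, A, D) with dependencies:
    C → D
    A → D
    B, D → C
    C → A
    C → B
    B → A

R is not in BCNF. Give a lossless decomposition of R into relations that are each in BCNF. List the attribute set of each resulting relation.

{A, B, C}; {A, D}

Candidate keys of the original relation: {B}, {C}.
Within {A, B, C, D}: {A}⁺ ∩ {A, B, C, D} = {A, D}, not the whole set, so A → D violates BCNF; decompose into {A, D} and {A, B, C}.
{A, D} is in BCNF.
{A, B, C} is in BCNF.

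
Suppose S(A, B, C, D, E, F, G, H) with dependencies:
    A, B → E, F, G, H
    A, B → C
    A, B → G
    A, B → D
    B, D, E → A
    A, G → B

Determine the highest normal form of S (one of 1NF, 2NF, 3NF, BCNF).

Candidate keys: {A, B}, {A, G}, {B, D, E}. Prime attributes: {A, B, D, E, G}.
The left-hand side of every FD is a superkey, so BCNF is satisfied.

BCNF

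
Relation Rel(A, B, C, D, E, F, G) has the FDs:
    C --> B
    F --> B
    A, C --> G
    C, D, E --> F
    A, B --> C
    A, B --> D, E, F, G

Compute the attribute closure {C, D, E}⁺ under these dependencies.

{B, C, D, E, F}

Start with {C, D, E}.
C --> B applies; add {B} → now {B, C, D, E}.
C, D, E --> F applies; add {F} → now {B, C, D, E, F}.
No further FD applies.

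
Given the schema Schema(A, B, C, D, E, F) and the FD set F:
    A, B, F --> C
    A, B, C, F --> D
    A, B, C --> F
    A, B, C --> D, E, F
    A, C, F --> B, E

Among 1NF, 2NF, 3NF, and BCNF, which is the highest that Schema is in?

BCNF

Candidate keys: {A, B, C}, {A, B, F}, {A, C, F}. Prime attributes: {A, B, C, F}.
The left-hand side of every FD is a superkey, so BCNF is satisfied.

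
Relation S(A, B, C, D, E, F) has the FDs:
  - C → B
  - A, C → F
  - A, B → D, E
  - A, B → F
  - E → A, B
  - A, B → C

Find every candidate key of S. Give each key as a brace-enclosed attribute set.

{A, B}, {A, C}, {E}

{E} is a candidate key since {E}⁺ = {A, B, C, D, E, F} covers every attribute.
{A, B} is a candidate key since {A, B}⁺ = {A, B, C, D, E, F} covers every attribute.
{A, C} is a candidate key since {A, C}⁺ = {A, B, C, D, E, F} covers every attribute.
Any other superkey properly contains one of these, so there are no further candidate keys.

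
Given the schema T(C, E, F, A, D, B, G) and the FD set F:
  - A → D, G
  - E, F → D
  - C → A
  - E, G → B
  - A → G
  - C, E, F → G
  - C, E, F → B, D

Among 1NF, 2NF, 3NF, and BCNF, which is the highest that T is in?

1NF

Candidate key: {C, E, F}. Prime attributes: {C, E, F}.
A → D, G: {A}⁺ = {A, D, G}, which is not all of the attributes, so the left side is not a superkey — BCNF is violated.
A → D, G determines the non-prime attributes {D, G} from a non-superkey — 3NF is violated.
Since {C} ⊂ {C, E, F} and {C}⁺ ⊇ {A, D, G} with {A, D, G} non-prime, there is a partial dependency; 2NF fails.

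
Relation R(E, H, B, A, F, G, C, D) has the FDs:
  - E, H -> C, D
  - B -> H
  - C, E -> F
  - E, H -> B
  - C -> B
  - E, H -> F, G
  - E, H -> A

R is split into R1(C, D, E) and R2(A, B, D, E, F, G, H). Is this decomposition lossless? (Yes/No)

Common attributes: {D, E}; their closure is {D, E}.
R1 ⊄ {D, E} and R2 ⊄ {D, E}, so the split is lossy.

No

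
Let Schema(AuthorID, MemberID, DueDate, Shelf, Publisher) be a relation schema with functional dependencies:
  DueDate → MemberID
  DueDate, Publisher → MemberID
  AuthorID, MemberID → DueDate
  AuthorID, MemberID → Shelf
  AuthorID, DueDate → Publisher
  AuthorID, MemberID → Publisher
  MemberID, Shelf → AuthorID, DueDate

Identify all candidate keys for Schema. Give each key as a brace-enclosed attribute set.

{AuthorID, DueDate}⁺ = {AuthorID, DueDate, MemberID, Publisher, Shelf}, which is every attribute, so {AuthorID, DueDate} is a candidate key.
{AuthorID, MemberID}⁺ = {AuthorID, DueDate, MemberID, Publisher, Shelf}, which is every attribute, so {AuthorID, MemberID} is a candidate key.
{DueDate, Shelf}⁺ = {AuthorID, DueDate, MemberID, Publisher, Shelf}, which is every attribute, so {DueDate, Shelf} is a candidate key.
{MemberID, Shelf}⁺ = {AuthorID, DueDate, MemberID, Publisher, Shelf}, which is every attribute, so {MemberID, Shelf} is a candidate key.
These are minimal and exhaustive — every other superkey contains one of them.

{AuthorID, DueDate}, {AuthorID, MemberID}, {DueDate, Shelf}, {MemberID, Shelf}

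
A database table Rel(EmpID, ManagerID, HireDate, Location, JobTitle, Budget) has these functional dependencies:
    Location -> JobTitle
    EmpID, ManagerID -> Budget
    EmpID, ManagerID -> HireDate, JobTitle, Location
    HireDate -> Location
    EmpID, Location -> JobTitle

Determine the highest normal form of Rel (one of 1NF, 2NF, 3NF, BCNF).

2NF

Candidate key: {EmpID, ManagerID}. Prime attributes: {EmpID, ManagerID}.
Location -> JobTitle: {Location}⁺ = {JobTitle, Location}, which is not all of the attributes, so the left side is not a superkey — BCNF is violated.
Location -> JobTitle has non-prime {JobTitle} on the right and a non-superkey on the left, so 3NF fails.
No non-prime attribute depends on a proper subset of any candidate key, so 2NF holds.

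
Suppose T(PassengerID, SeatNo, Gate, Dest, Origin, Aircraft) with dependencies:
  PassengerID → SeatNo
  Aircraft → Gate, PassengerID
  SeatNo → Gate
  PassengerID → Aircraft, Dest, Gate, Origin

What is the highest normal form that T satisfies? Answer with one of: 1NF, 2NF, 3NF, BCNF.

2NF

Candidate keys: {Aircraft}, {PassengerID}. Prime attributes: {Aircraft, PassengerID}.
SeatNo → Gate: {SeatNo}⁺ = {Gate, SeatNo}, which is not all of the attributes, so the left side is not a superkey — BCNF is violated.
Because {Gate} is non-prime and the left side of SeatNo → Gate is not a superkey, the relation is not in 3NF.
Every candidate key is a single attribute, so no partial dependency is possible; 2NF holds.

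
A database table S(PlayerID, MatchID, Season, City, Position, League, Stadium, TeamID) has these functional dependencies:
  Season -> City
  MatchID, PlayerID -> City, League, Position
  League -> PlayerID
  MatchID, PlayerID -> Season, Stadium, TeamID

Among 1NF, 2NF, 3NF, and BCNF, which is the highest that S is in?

2NF

Candidate keys: {League, MatchID}, {MatchID, PlayerID}. Prime attributes: {League, MatchID, PlayerID}.
For Season -> City we have {Season}⁺ = {City, Season}; {Season} is not a superkey, so BCNF fails.
Because {City} is non-prime and the left side of Season -> City is not a superkey, the relation is not in 3NF.
Checking every proper subset of each key, none determines a non-prime attribute — 2NF is satisfied.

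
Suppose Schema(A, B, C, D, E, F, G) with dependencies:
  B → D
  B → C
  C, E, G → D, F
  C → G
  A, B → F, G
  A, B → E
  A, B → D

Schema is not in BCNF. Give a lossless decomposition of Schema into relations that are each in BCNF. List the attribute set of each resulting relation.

Candidate key of the original relation: {A, B}.
Within {A, B, C, D, E, F, G}: {B}⁺ ∩ {A, B, C, D, E, F, G} = {B, C, D, G}, not the whole set, so B → C, D, G violates BCNF; decompose into {B, C, D, G} and {A, B, E, F}.
Within {B, C, D, G}: {C}⁺ ∩ {B, C, D, G} = {C, G}, not the whole set, so C → G violates BCNF; decompose into {C, G} and {B, C, D}.
{C, G} is in BCNF.
{B, C, D} is in BCNF.
Within {A, B, E, F}: {B, E}⁺ ∩ {A, B, E, F} = {B, E, F}, not the whole set, so B, E → F violates BCNF; decompose into {B, E, F} and {A, B, E}.
{B, E, F} is in BCNF.
{A, B, E} is in BCNF.

{A, B, E}; {B, C, D}; {B, E, F}; {C, G}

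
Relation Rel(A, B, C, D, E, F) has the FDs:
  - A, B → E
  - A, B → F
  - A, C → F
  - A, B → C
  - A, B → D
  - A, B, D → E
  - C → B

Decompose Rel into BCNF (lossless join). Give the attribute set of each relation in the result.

Candidate keys of the original relation: {A, B}, {A, C}.
In {A, B, C, D, E, F}, {C} is not a superkey ({C}⁺ restricted to this set is {B, C}), so split on C → B into {B, C} and {A, C, D, E, F}.
{B, C} is in BCNF.
{A, C, D, E, F} is in BCNF.

{A, C, D, E, F}; {B, C}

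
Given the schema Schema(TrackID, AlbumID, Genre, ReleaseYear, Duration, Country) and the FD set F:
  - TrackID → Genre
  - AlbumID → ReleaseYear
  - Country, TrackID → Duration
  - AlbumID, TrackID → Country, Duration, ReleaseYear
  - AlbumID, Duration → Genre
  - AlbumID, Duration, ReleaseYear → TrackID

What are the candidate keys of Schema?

{AlbumID, Duration}, {AlbumID, TrackID}

{AlbumID} never appears on the right of any FD, so every key must include it.
{AlbumID, Duration}⁺ = {AlbumID, Country, Duration, Genre, ReleaseYear, TrackID} — all of the relation — so {AlbumID, Duration} is a candidate key.
{AlbumID, TrackID}⁺ = {AlbumID, Country, Duration, Genre, ReleaseYear, TrackID} — all of the relation — so {AlbumID, TrackID} is a candidate key.
These are minimal and exhaustive — every other superkey contains one of them.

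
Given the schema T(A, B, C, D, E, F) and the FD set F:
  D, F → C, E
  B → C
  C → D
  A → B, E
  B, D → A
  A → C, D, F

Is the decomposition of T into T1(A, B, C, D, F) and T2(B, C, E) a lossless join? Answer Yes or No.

Yes

T1 ∩ T2 = {B, C}; its closure under F is {A, B, C, D, E, F}.
Since T1 ⊆ {A, B, C, D, E, F}, the intersection is a superkey of T1; the decomposition is lossless.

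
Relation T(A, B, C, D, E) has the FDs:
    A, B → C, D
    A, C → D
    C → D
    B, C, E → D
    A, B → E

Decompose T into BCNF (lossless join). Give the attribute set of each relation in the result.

Candidate key of the original relation: {A, B}.
Within {A, B, C, D, E}: {A, C}⁺ ∩ {A, B, C, D, E} = {A, C, D}, not the whole set, so A, C → D violates BCNF; decompose into {A, C, D} and {A, B, C, E}.
Within {A, C, D}: {C}⁺ ∩ {A, C, D} = {C, D}, not the whole set, so C → D violates BCNF; decompose into {C, D} and {A, C}.
{C, D} has no BCNF violation.
{A, C} has no BCNF violation.
{A, B, C, E} has no BCNF violation.

{A, B, C, E}; {C, D}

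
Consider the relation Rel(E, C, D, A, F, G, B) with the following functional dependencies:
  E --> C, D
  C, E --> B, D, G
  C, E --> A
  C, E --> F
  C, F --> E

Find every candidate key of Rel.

{C, F}, {E}

Closure of {E} is {A, B, C, D, E, F, G}, the whole schema; {E} is a candidate key.
Closure of {C, F} is {A, B, C, D, E, F, G}, the whole schema; {C, F} is a candidate key.
Any other superkey properly contains one of these, so there are no further candidate keys.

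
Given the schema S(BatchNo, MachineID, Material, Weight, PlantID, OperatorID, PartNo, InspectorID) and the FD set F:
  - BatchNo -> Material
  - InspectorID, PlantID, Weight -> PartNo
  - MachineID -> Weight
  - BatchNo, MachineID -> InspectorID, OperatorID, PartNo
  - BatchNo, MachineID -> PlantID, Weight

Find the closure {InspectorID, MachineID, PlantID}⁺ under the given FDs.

Start with {InspectorID, MachineID, PlantID}.
MachineID -> Weight applies; add {Weight} → now {InspectorID, MachineID, PlantID, Weight}.
InspectorID, PlantID, Weight -> PartNo applies; add {PartNo} → now {InspectorID, MachineID, PartNo, PlantID, Weight}.
No further FD applies.

{InspectorID, MachineID, PartNo, PlantID, Weight}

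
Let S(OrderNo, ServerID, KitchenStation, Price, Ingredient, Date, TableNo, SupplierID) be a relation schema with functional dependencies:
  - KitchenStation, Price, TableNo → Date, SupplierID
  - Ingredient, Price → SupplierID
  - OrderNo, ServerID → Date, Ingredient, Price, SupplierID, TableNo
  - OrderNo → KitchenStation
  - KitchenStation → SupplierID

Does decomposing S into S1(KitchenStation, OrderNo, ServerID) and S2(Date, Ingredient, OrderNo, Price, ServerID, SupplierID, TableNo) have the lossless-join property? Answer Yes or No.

S1 ∩ S2 = {OrderNo, ServerID}; its closure under F is {Date, Ingredient, KitchenStation, OrderNo, Price, ServerID, SupplierID, TableNo}.
S1 is contained in that closure, so S1 ∩ S2 → S1 holds and the join is lossless.

Yes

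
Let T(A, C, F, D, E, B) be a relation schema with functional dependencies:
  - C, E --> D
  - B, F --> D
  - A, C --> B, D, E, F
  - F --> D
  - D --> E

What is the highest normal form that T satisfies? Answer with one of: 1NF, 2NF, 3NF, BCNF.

Candidate key: {A, C}. Prime attributes: {A, C}.
C, E --> D breaks BCNF: {C, E}⁺ = {C, D, E}, so {C, E} is not a superkey.
C, E --> D determines the non-prime attribute {D} from a non-superkey — 3NF is violated.
Checking every proper subset of each key, none determines a non-prime attribute — 2NF is satisfied.

2NF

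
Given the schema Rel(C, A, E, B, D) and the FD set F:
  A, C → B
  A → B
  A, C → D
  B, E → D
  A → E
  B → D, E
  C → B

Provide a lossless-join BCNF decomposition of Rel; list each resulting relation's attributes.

Candidate key of the original relation: {A, C}.
In {A, B, C, D, E}, {A} is not a superkey ({A}⁺ restricted to this set is {A, B, D, E}), so split on A → B, D, E into {A, B, D, E} and {A, C}.
In {A, B, D, E}, {B, E} is not a superkey ({B, E}⁺ restricted to this set is {B, D, E}), so split on B, E → D into {B, D, E} and {A, B, E}.
{B, D, E} has no BCNF violation.
In {A, B, E}, {B} is not a superkey ({B}⁺ restricted to this set is {B, E}), so split on B → E into {B, E} and {A, B}.
{B, E} has no BCNF violation.
{A, B} has no BCNF violation.
{A, C} has no BCNF violation.

{A, B}; {A, C}; {B, D, E}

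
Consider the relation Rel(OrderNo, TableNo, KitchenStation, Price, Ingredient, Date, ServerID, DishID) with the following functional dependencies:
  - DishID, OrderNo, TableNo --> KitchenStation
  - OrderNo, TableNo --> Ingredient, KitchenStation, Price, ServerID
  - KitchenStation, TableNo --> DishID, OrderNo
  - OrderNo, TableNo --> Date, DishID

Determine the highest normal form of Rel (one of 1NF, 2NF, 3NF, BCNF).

BCNF

Candidate keys: {KitchenStation, TableNo}, {OrderNo, TableNo}. Prime attributes: {KitchenStation, OrderNo, TableNo}.
Every FD has a superkey on the left, so the relation is in BCNF.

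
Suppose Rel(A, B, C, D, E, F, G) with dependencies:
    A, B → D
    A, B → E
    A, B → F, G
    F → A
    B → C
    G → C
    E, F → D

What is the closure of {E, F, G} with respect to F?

{A, C, D, E, F, G}

Start with {E, F, G}.
F → A applies; add {A} → now {A, E, F, G}.
G → C applies; add {C} → now {A, C, E, F, G}.
E, F → D applies; add {D} → now {A, C, D, E, F, G}.
No further FD applies.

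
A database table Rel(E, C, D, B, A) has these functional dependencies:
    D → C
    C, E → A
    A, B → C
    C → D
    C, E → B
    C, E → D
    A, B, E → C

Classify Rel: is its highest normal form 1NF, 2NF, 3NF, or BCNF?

3NF

Candidate keys: {A, B, E}, {C, E}, {D, E}. Prime attributes: {A, B, C, D, E}.
D → C breaks BCNF: {D}⁺ = {C, D}, so {D} is not a superkey.
Its right-hand attributes {C} are all prime, as are those of every other non-superkey FD — the relation is in 3NF.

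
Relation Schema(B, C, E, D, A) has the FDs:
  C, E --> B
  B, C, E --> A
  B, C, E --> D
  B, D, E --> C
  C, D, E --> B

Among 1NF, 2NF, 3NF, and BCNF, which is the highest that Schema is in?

Candidate keys: {B, D, E}, {C, E}. Prime attributes: {B, C, D, E}.
Every FD has a superkey on the left, so the relation is in BCNF.

BCNF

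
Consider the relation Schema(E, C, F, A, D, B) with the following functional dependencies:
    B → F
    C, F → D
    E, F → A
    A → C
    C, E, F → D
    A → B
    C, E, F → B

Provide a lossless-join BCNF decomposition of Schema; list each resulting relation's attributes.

Candidate keys of the original relation: {A, E}, {B, E}, {E, F}.
In {A, B, C, D, E, F}, {B} is not a superkey ({B}⁺ restricted to this set is {B, F}), so split on B → F into {B, F} and {A, B, C, D, E}.
{B, F}: every determinant is a superkey — BCNF.
In {A, B, C, D, E}, {A} is not a superkey ({A}⁺ restricted to this set is {A, B, C, D}), so split on A → B, C, D into {A, B, C, D} and {A, E}.
In {A, B, C, D}, {B, C} is not a superkey ({B, C}⁺ restricted to this set is {B, C, D}), so split on B, C → D into {B, C, D} and {A, B, C}.
{B, C, D}: every determinant is a superkey — BCNF.
{A, B, C}: every determinant is a superkey — BCNF.
{A, E}: every determinant is a superkey — BCNF.

{A, B, C}; {A, E}; {B, C, D}; {B, F}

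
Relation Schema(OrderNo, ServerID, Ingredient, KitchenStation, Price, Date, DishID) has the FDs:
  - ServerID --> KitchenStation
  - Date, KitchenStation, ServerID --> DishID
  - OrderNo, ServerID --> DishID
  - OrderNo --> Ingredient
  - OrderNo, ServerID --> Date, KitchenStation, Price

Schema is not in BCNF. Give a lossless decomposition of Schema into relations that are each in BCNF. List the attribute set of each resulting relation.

Candidate key of the original relation: {OrderNo, ServerID}.
In {Date, DishID, Ingredient, KitchenStation, OrderNo, Price, ServerID}, {ServerID} is not a superkey ({ServerID}⁺ restricted to this set is {KitchenStation, ServerID}), so split on ServerID --> KitchenStation into {KitchenStation, ServerID} and {Date, DishID, Ingredient, OrderNo, Price, ServerID}.
{KitchenStation, ServerID} has no BCNF violation.
In {Date, DishID, Ingredient, OrderNo, Price, ServerID}, {OrderNo} is not a superkey ({OrderNo}⁺ restricted to this set is {Ingredient, OrderNo}), so split on OrderNo --> Ingredient into {Ingredient, OrderNo} and {Date, DishID, OrderNo, Price, ServerID}.
{Ingredient, OrderNo} has no BCNF violation.
In {Date, DishID, OrderNo, Price, ServerID}, {Date, ServerID} is not a superkey ({Date, ServerID}⁺ restricted to this set is {Date, DishID, ServerID}), so split on Date, ServerID --> DishID into {Date, DishID, ServerID} and {Date, OrderNo, Price, ServerID}.
{Date, DishID, ServerID} has no BCNF violation.
{Date, OrderNo, Price, ServerID} has no BCNF violation.

{Date, DishID, ServerID}; {Date, OrderNo, Price, ServerID}; {Ingredient, OrderNo}; {KitchenStation, ServerID}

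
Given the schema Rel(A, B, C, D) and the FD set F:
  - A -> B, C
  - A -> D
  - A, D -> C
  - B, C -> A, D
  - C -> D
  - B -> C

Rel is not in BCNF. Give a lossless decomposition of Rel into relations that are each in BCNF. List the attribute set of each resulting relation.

{A, B, C}; {C, D}

Candidate keys of the original relation: {A}, {B}.
Within {A, B, C, D}: {C}⁺ ∩ {A, B, C, D} = {C, D}, not the whole set, so C -> D violates BCNF; decompose into {C, D} and {A, B, C}.
{C, D} has no BCNF violation.
{A, B, C} has no BCNF violation.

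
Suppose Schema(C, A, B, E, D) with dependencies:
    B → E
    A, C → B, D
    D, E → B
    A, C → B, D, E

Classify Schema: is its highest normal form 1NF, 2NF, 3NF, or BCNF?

2NF

Candidate key: {A, C}. Prime attributes: {A, C}.
For B → E we have {B}⁺ = {B, E}; {B} is not a superkey, so BCNF fails.
B → E has non-prime {E} on the right and a non-superkey on the left, so 3NF fails.
No non-prime attribute depends on a proper subset of any candidate key, so 2NF holds.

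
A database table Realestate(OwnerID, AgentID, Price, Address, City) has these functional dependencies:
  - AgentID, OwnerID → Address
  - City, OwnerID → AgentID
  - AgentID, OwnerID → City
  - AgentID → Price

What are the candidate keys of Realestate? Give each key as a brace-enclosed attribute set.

{AgentID, OwnerID}, {City, OwnerID}

No FD produces {OwnerID}, so it must be in every candidate key.
{AgentID, OwnerID} is a candidate key since {AgentID, OwnerID}⁺ = {Address, AgentID, City, OwnerID, Price} covers every attribute.
{City, OwnerID} is a candidate key since {City, OwnerID}⁺ = {Address, AgentID, City, OwnerID, Price} covers every attribute.
Any other superkey properly contains one of these, so there are no further candidate keys.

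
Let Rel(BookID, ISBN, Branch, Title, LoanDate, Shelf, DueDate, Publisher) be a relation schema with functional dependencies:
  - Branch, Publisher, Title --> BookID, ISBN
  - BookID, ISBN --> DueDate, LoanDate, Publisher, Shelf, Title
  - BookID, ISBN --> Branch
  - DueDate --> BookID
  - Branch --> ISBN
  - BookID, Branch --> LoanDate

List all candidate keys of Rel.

{BookID, Branch}, {BookID, ISBN}, {Branch, DueDate}, {Branch, Publisher, Title}, {DueDate, ISBN}

{BookID, Branch}⁺ = {BookID, Branch, DueDate, ISBN, LoanDate, Publisher, Shelf, Title} — all of the relation — so {BookID, Branch} is a candidate key.
{BookID, ISBN}⁺ = {BookID, Branch, DueDate, ISBN, LoanDate, Publisher, Shelf, Title} — all of the relation — so {BookID, ISBN} is a candidate key.
{Branch, DueDate}⁺ = {BookID, Branch, DueDate, ISBN, LoanDate, Publisher, Shelf, Title} — all of the relation — so {Branch, DueDate} is a candidate key.
{DueDate, ISBN}⁺ = {BookID, Branch, DueDate, ISBN, LoanDate, Publisher, Shelf, Title} — all of the relation — so {DueDate, ISBN} is a candidate key.
{Branch, Publisher, Title}⁺ = {BookID, Branch, DueDate, ISBN, LoanDate, Publisher, Shelf, Title} — all of the relation — so {Branch, Publisher, Title} is a candidate key.
Any other superkey properly contains one of these, so there are no further candidate keys.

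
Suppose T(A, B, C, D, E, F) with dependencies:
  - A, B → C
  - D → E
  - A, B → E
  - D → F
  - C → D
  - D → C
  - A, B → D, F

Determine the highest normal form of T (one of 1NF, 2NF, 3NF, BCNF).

2NF

Candidate key: {A, B}. Prime attributes: {A, B}.
D → E: {D}⁺ = {C, D, E, F}, which is not all of the attributes, so the left side is not a superkey — BCNF is violated.
Because {E} is non-prime and the left side of D → E is not a superkey, the relation is not in 3NF.
No non-prime attribute depends on a proper subset of any candidate key, so 2NF holds.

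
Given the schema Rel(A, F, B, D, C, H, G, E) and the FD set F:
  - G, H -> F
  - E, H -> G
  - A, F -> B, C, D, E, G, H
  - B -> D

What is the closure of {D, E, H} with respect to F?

Start with {D, E, H}.
E, H -> G applies; add {G} → now {D, E, G, H}.
G, H -> F applies; add {F} → now {D, E, F, G, H}.
No further FD applies.

{D, E, F, G, H}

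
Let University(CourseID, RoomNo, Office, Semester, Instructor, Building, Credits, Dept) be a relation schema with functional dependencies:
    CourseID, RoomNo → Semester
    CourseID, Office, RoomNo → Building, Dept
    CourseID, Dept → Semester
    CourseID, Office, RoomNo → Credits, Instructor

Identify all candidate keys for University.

{CourseID, Office, RoomNo}

Attributes never on any right-hand side: {CourseID, Office, RoomNo} — every candidate key must contain all of them.
{CourseID, Office, RoomNo}⁺ = {Building, CourseID, Credits, Dept, Instructor, Office, RoomNo, Semester} — all of the relation — so {CourseID, Office, RoomNo} is a candidate key.
No other minimal set has full closure, so this is the only candidate key.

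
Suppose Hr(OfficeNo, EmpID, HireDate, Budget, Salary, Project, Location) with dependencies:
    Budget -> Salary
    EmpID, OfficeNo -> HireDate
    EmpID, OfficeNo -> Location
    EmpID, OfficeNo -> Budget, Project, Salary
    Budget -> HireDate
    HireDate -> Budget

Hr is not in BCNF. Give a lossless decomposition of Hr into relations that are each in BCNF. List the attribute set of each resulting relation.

{Budget, EmpID, Location, OfficeNo, Project}; {Budget, HireDate, Salary}

Candidate key of the original relation: {EmpID, OfficeNo}.
In {Budget, EmpID, HireDate, Location, OfficeNo, Project, Salary}, {Budget} is not a superkey ({Budget}⁺ restricted to this set is {Budget, HireDate, Salary}), so split on Budget -> HireDate, Salary into {Budget, HireDate, Salary} and {Budget, EmpID, Location, OfficeNo, Project}.
{Budget, HireDate, Salary} has no BCNF violation.
{Budget, EmpID, Location, OfficeNo, Project} has no BCNF violation.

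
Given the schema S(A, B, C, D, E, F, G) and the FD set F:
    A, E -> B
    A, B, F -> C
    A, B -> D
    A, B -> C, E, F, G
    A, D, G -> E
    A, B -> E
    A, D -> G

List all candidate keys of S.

{A} never appears on the right of any FD, so every key must include it.
{A, B} is a candidate key since {A, B}⁺ = {A, B, C, D, E, F, G} covers every attribute.
{A, D} is a candidate key since {A, D}⁺ = {A, B, C, D, E, F, G} covers every attribute.
{A, E} is a candidate key since {A, E}⁺ = {A, B, C, D, E, F, G} covers every attribute.
No proper subset of any of these is a key, and no other minimal superkey exists.

{A, B}, {A, D}, {A, E}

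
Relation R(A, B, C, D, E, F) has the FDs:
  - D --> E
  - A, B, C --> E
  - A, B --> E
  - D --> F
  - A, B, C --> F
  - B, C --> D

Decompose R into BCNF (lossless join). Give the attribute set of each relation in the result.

Candidate key of the original relation: {A, B, C}.
{A, B, C, D, E, F}: {D} determines {D, E, F} here but is not a superkey — split on D --> E, F, giving {D, E, F} and {A, B, C, D}.
{D, E, F}: every determinant is a superkey — BCNF.
{A, B, C, D}: {B, C} determines {B, C, D} here but is not a superkey — split on B, C --> D, giving {B, C, D} and {A, B, C}.
{B, C, D}: every determinant is a superkey — BCNF.
{A, B, C}: every determinant is a superkey — BCNF.

{A, B, C}; {B, C, D}; {D, E, F}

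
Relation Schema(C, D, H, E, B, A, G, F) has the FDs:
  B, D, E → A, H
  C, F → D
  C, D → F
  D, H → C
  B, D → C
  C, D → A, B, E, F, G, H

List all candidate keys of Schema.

Closure of {B, D} is {A, B, C, D, E, F, G, H}, the whole schema; {B, D} is a candidate key.
Closure of {C, D} is {A, B, C, D, E, F, G, H}, the whole schema; {C, D} is a candidate key.
Closure of {C, F} is {A, B, C, D, E, F, G, H}, the whole schema; {C, F} is a candidate key.
Closure of {D, H} is {A, B, C, D, E, F, G, H}, the whole schema; {D, H} is a candidate key.
Any other superkey properly contains one of these, so there are no further candidate keys.

{B, D}, {C, D}, {C, F}, {D, H}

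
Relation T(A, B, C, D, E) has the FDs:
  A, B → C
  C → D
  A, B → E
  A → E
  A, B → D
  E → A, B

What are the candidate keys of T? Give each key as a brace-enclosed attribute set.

{A}, {E}

{A}⁺ = {A, B, C, D, E}, which is every attribute, so {A} is a candidate key.
{E}⁺ = {A, B, C, D, E}, which is every attribute, so {E} is a candidate key.
Any other superkey properly contains one of these, so there are no further candidate keys.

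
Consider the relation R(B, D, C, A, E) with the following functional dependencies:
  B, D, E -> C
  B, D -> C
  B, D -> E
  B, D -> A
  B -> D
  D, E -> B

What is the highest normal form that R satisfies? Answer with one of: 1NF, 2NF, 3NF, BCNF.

BCNF

Candidate keys: {B}, {D, E}. Prime attributes: {B, D, E}.
Every FD has a superkey on the left, so the relation is in BCNF.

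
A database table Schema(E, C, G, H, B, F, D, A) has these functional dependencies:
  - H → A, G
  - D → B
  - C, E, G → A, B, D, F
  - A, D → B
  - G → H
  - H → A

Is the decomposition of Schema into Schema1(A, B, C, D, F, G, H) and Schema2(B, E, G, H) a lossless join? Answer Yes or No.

The shared attributes are {B, G, H} and {B, G, H}⁺ = {A, B, G, H}.
Neither Schema1 nor Schema2 is contained in that closure, so the decomposition is lossy.

No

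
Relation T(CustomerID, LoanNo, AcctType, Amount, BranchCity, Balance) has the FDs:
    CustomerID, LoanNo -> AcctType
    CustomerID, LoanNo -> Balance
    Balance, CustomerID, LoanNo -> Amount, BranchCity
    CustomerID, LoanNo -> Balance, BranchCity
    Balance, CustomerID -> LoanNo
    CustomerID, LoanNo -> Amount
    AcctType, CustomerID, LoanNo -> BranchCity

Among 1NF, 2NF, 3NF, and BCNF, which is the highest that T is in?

BCNF

Candidate keys: {Balance, CustomerID}, {CustomerID, LoanNo}. Prime attributes: {Balance, CustomerID, LoanNo}.
The left-hand side of every FD is a superkey, so BCNF is satisfied.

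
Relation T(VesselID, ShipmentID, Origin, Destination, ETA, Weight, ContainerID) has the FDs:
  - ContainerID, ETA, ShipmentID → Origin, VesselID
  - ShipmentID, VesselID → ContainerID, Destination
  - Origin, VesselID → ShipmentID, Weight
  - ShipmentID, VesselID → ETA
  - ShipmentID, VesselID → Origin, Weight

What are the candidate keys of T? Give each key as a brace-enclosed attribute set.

{Origin, VesselID} is a candidate key since {Origin, VesselID}⁺ = {ContainerID, Destination, ETA, Origin, ShipmentID, VesselID, Weight} covers every attribute.
{ShipmentID, VesselID} is a candidate key since {ShipmentID, VesselID}⁺ = {ContainerID, Destination, ETA, Origin, ShipmentID, VesselID, Weight} covers every attribute.
{ContainerID, ETA, ShipmentID} is a candidate key since {ContainerID, ETA, ShipmentID}⁺ = {ContainerID, Destination, ETA, Origin, ShipmentID, VesselID, Weight} covers every attribute.
These are minimal and exhaustive — every other superkey contains one of them.

{ContainerID, ETA, ShipmentID}, {Origin, VesselID}, {ShipmentID, VesselID}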